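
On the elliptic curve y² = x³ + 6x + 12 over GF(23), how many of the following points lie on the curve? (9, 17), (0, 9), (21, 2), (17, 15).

(9, 17): 17² ≡ 13, rhs ≡ 13 → on.
(0, 9): 9² ≡ 12, rhs ≡ 12 → on.
(21, 2): 2² ≡ 4, rhs ≡ 15 → off.
(17, 15): 15² ≡ 18, rhs ≡ 13 → off.

2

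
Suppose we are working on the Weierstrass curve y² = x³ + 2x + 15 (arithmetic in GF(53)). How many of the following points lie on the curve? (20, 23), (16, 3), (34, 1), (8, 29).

(20, 23): 23² ≡ 52, rhs ≡ 52 → on.
(16, 3): 3² ≡ 9, rhs ≡ 9 → on.
(34, 1): 1² ≡ 1, rhs ≡ 8 → off.
(8, 29): 29² ≡ 46, rhs ≡ 13 → off.

2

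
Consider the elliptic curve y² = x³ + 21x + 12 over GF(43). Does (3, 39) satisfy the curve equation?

y² = 39² ≡ 16; x³ + 21x + 12 = 102 ≡ 16 (mod 43). 16 = 16.

yes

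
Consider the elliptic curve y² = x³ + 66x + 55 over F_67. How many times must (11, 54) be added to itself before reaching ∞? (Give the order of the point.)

10

2P: tangent at (11, 54): λ = (3·11² + 66)/(2·54) ≡ 27/41. 41⁻¹ ≡ 18 (mod 67), so λ ≡ 27·18 ≡ 17.
  x = λ² - 11 - 11 = 289 - 22 ≡ 66; y = λ·(11 - 66) - 54 ≡ 16. → (66, 16)
3P: (66, 16) + (11, 54). λ = (54 - 16)/(11 - 66) ≡ 38/12 mod 67. 12⁻¹ ≡ 28 (mod 67), so λ ≡ 59.
  x = λ² - 66 - 11 = 3481 - 77 ≡ 54; y = λ·(66 - 54) - 16 ≡ 22. → (54, 22)
4P: (54, 22) + (11, 54). λ = (54 - 22)/(11 - 54) ≡ 32/24 mod 67. 24⁻¹ ≡ 14 (mod 67), so λ ≡ 46.
  x = λ² - 54 - 11 = 2116 - 65 ≡ 41; y = λ·(54 - 41) - 22 ≡ 40. → (41, 40)
5P: (41, 40) + (11, 54). λ = (54 - 40)/(11 - 41) ≡ 14/37 mod 67. 37⁻¹ ≡ 29 (mod 67) since 37·29 = 1073 ≡ 1, so λ ≡ 4.
  x = λ² - 41 - 11 = 16 - 52 ≡ 31; y = λ·(41 - 31) - 40 ≡ 0. → (31, 0)
6P: (31, 0) + (11, 54). λ = (54 - 0)/(11 - 31) ≡ 54/47 mod 67. 47⁻¹ ≡ 10 (mod 67), so λ ≡ 4.
  x = λ² - 31 - 11 = 16 - 42 ≡ 41; y = λ·(31 - 41) - 0 ≡ 27. → (41, 27)
7P: (41, 27) + (11, 54). λ = (54 - 27)/(11 - 41) ≡ 27/37 mod 67. 37⁻¹ ≡ 29 (mod 67), so λ ≡ 46.
  x = λ² - 41 - 11 = 2116 - 52 ≡ 54; y = λ·(41 - 54) - 27 ≡ 45. → (54, 45)
8P: (54, 45) + (11, 54). λ = (54 - 45)/(11 - 54) ≡ 9/24 mod 67. 24⁻¹ ≡ 14 (mod 67) since 24·14 = 336 ≡ 1, so λ ≡ 59.
  x = λ² - 54 - 11 = 3481 - 65 ≡ 66; y = λ·(54 - 66) - 45 ≡ 51. → (66, 51)
9P: (66, 51) + (11, 54). λ = (54 - 51)/(11 - 66) ≡ 3/12 mod 67. 12⁻¹ ≡ 28 (mod 67) since 12·28 = 336 ≡ 1, so λ ≡ 17.
  x = λ² - 66 - 11 = 289 - 77 ≡ 11; y = λ·(66 - 11) - 51 ≡ 13. → (11, 13)
10P: (11, 13) + (11, 54): same x and y₁ ≡ -y₂, so the sum is ∞.
10P = ∞, so the order is 10.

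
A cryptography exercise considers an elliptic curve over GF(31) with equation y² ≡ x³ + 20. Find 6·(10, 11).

(15, 27)

Write Q = (10, 11).
Repeated addition: build up to 6Q.
2Q: tangent at (10, 11): λ = (3·10² + 0)/(2·11) ≡ 21/22. 22⁻¹ ≡ 24 (mod 31), so λ ≡ 21·24 ≡ 8.
  x = λ² - 10 - 10 = 64 - 20 ≡ 13; y = λ·(10 - 13) - 11 ≡ 27. → (13, 27)
3Q: (13, 27) + (10, 11). λ = (11 - 27)/(10 - 13) ≡ 15/28 mod 31. 28⁻¹ ≡ 10 (mod 31) since 28·10 = 280 ≡ 1, so λ ≡ 26.
  x = λ² - 13 - 10 = 676 - 23 ≡ 2; y = λ·(13 - 2) - 27 ≡ 11. → (2, 11)
4Q: (2, 11) + (10, 11). λ = (11 - 11)/(10 - 2) ≡ 0/8 mod 31. 8⁻¹ ≡ 4 (mod 31), so λ ≡ 0.
  x = λ² - 2 - 10 = 0 - 12 ≡ 19; y = λ·(2 - 19) - 11 ≡ 20. → (19, 20)
5Q: (19, 20) + (10, 11). λ = (11 - 20)/(10 - 19) ≡ 22/22 mod 31. 22⁻¹ ≡ 24 (mod 31), so λ ≡ 1.
  x = λ² - 19 - 10 = 1 - 29 ≡ 3; y = λ·(19 - 3) - 20 ≡ 27. → (3, 27)
6Q: (3, 27) + (10, 11). λ = (11 - 27)/(10 - 3) ≡ 15/7 mod 31. 7⁻¹ ≡ 9 (mod 31), so λ ≡ 11.
  x = λ² - 3 - 10 = 121 - 13 ≡ 15; y = λ·(3 - 15) - 27 ≡ 27. → (15, 27)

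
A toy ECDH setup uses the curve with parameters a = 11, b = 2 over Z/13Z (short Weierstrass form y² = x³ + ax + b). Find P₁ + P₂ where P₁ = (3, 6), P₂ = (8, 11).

(3, 6) + (8, 11). λ = (11 - 6)/(8 - 3) ≡ 5/5 mod 13. 5⁻¹ ≡ 8 (mod 13) since 5·8 = 40 ≡ 1, so λ ≡ 1.
  x = λ² - 3 - 8 = 1 - 11 ≡ 3; y = λ·(3 - 3) - 6 ≡ 7. → (3, 7)

(3, 7)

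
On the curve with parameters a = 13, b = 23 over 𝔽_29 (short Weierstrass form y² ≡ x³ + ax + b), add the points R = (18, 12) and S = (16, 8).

(18, 12) + (16, 8). λ = (8 - 12)/(16 - 18) ≡ 25/27 mod 29. 27⁻¹ ≡ 14 (mod 29), so λ ≡ 2.
  x = λ² - 18 - 16 = 4 - 34 ≡ 28; y = λ·(18 - 28) - 12 ≡ 26. → (28, 26)

(28, 26)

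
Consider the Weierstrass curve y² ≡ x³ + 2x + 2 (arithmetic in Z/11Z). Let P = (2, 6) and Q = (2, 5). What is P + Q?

O

The two points share x = 2 and their y-coordinates satisfy 6 + 5 ≡ 0 (mod 11), so they are inverses. Their sum is the point at infinity.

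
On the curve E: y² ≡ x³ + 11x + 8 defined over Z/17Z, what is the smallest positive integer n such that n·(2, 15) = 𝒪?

12

2P: tangent at (2, 15): λ = (3·2² + 11)/(2·15) ≡ 6/13. 13⁻¹ ≡ 4 (mod 17) since 13·4 = 52 ≡ 1, so λ ≡ 6·4 ≡ 7.
  x = λ² - 2 - 2 = 49 - 4 ≡ 11; y = λ·(2 - 11) - 15 ≡ 7. → (11, 7)
3P: (11, 7) + (2, 15). λ = (15 - 7)/(2 - 11) ≡ 8/8 mod 17. 8⁻¹ ≡ 15 (mod 17) since 8·15 = 120 ≡ 1, so λ ≡ 1.
  x = λ² - 11 - 2 = 1 - 13 ≡ 5; y = λ·(11 - 5) - 7 ≡ 16. → (5, 16)
4P: (5, 16) + (2, 15). λ = (15 - 16)/(2 - 5) ≡ 16/14 mod 17. 14⁻¹ ≡ 11 (mod 17), so λ ≡ 6.
  x = λ² - 5 - 2 = 36 - 7 ≡ 12; y = λ·(5 - 12) - 16 ≡ 10. → (12, 10)
5P: (12, 10) + (2, 15). λ = (15 - 10)/(2 - 12) ≡ 5/7 mod 17. 7⁻¹ ≡ 5 (mod 17) since 7·5 = 35 ≡ 1, so λ ≡ 8.
  x = λ² - 12 - 2 = 64 - 14 ≡ 16; y = λ·(12 - 16) - 10 ≡ 9. → (16, 9)
6P: (16, 9) + (2, 15). λ = (15 - 9)/(2 - 16) ≡ 6/3 mod 17. 3⁻¹ ≡ 6 (mod 17) since 3·6 = 18 ≡ 1, so λ ≡ 2.
  x = λ² - 16 - 2 = 4 - 18 ≡ 3; y = λ·(16 - 3) - 9 ≡ 0. → (3, 0)
7P: (3, 0) + (2, 15). λ = (15 - 0)/(2 - 3) ≡ 15/16 mod 17. 16⁻¹ ≡ 16 (mod 17), so λ ≡ 2.
  x = λ² - 3 - 2 = 4 - 5 ≡ 16; y = λ·(3 - 16) - 0 ≡ 8. → (16, 8)
8P: (16, 8) + (2, 15). λ = (15 - 8)/(2 - 16) ≡ 7/3 mod 17. 3⁻¹ ≡ 6 (mod 17), so λ ≡ 8.
  x = λ² - 16 - 2 = 64 - 18 ≡ 12; y = λ·(16 - 12) - 8 ≡ 7. → (12, 7)
9P: (12, 7) + (2, 15). λ = (15 - 7)/(2 - 12) ≡ 8/7 mod 17. 7⁻¹ ≡ 5 (mod 17) since 7·5 = 35 ≡ 1, so λ ≡ 6.
  x = λ² - 12 - 2 = 36 - 14 ≡ 5; y = λ·(12 - 5) - 7 ≡ 1. → (5, 1)
10P: (5, 1) + (2, 15). λ = (15 - 1)/(2 - 5) ≡ 14/14 mod 17. 14⁻¹ ≡ 11 (mod 17), so λ ≡ 1.
  x = λ² - 5 - 2 = 1 - 7 ≡ 11; y = λ·(5 - 11) - 1 ≡ 10. → (11, 10)
11P: (11, 10) + (2, 15). λ = (15 - 10)/(2 - 11) ≡ 5/8 mod 17. 8⁻¹ ≡ 15 (mod 17), so λ ≡ 7.
  x = λ² - 11 - 2 = 49 - 13 ≡ 2; y = λ·(11 - 2) - 10 ≡ 2. → (2, 2)
12P: (2, 2) + (2, 15): same x and y₁ ≡ -y₂, so the sum is 𝒪.
12P = 𝒪, so the order is 12.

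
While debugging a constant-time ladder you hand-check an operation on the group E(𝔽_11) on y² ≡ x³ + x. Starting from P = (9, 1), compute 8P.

Double-and-add on 8 = (1000)₂. Start with P = (9, 1) for the leading 1-bit.
double: tangent at (9, 1): λ = (3·9² + 1)/(2·1) ≡ 2/2. 2⁻¹ ≡ 6 (mod 11), so λ ≡ 2·6 ≡ 1.
  x = λ² - 9 - 9 = 1 - 18 ≡ 5; y = λ·(9 - 5) - 1 ≡ 3. → (5, 3)
double: tangent at (5, 3): λ = (3·5² + 1)/(2·3) ≡ 10/6. 6⁻¹ ≡ 2 (mod 11) since 6·2 = 12 ≡ 1, so λ ≡ 10·2 ≡ 9.
  x = λ² - 5 - 5 = 81 - 10 ≡ 5; y = λ·(5 - 5) - 3 ≡ 8. → (5, 8)
double: tangent at (5, 8): λ = (3·5² + 1)/(2·8) ≡ 10/5. 5⁻¹ ≡ 9 (mod 11), so λ ≡ 10·9 ≡ 2.
  x = λ² - 5 - 5 = 4 - 10 ≡ 5; y = λ·(5 - 5) - 8 ≡ 3. → (5, 3)

(5, 3)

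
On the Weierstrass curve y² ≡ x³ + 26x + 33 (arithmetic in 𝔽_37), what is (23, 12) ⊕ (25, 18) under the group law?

(23, 12) + (25, 18). λ = (18 - 12)/(25 - 23) ≡ 6/2 mod 37. 2⁻¹ ≡ 19 (mod 37) since 2·19 = 38 ≡ 1, so λ ≡ 3.
  x = λ² - 23 - 25 = 9 - 48 ≡ 35; y = λ·(23 - 35) - 12 ≡ 26. → (35, 26)

(35, 26)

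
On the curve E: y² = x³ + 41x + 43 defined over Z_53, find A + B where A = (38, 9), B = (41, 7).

(38, 9) + (41, 7). λ = (7 - 9)/(41 - 38) ≡ 51/3 mod 53. 3⁻¹ ≡ 18 (mod 53), so λ ≡ 17.
  x = λ² - 38 - 41 = 289 - 79 ≡ 51; y = λ·(38 - 51) - 9 ≡ 35. → (51, 35)

(51, 35)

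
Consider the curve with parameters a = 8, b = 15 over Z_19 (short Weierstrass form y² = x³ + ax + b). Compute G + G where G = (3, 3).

tangent at (3, 3): λ = (3·3² + 8)/(2·3) ≡ 16/6. 6⁻¹ ≡ 16 (mod 19) since 6·16 = 96 ≡ 1, so λ ≡ 16·16 ≡ 9.
  x = λ² - 3 - 3 = 81 - 6 ≡ 18; y = λ·(3 - 18) - 3 ≡ 14. → (18, 14)

(18, 14)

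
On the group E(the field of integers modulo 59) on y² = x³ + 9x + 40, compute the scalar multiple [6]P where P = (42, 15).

Repeated addition: build up to 6P.
2P: tangent at (42, 15): λ = (3·42² + 9)/(2·15) ≡ 50/30. 30⁻¹ ≡ 2 (mod 59) since 30·2 = 60 ≡ 1, so λ ≡ 50·2 ≡ 41.
  x = λ² - 42 - 42 = 1681 - 84 ≡ 4; y = λ·(42 - 4) - 15 ≡ 9. → (4, 9)
3P: (4, 9) + (42, 15). λ = (15 - 9)/(42 - 4) ≡ 6/38 mod 59. 38⁻¹ ≡ 14 (mod 59) since 38·14 = 532 ≡ 1, so λ ≡ 25.
  x = λ² - 4 - 42 = 625 - 46 ≡ 48; y = λ·(4 - 48) - 9 ≡ 12. → (48, 12)
4P: (48, 12) + (42, 15). λ = (15 - 12)/(42 - 48) ≡ 3/53 mod 59. 53⁻¹ ≡ 49 (mod 59) since 53·49 = 2597 ≡ 1, so λ ≡ 29.
  x = λ² - 48 - 42 = 841 - 90 ≡ 43; y = λ·(48 - 43) - 12 ≡ 15. → (43, 15)
5P: (43, 15) + (42, 15). λ = (15 - 15)/(42 - 43) ≡ 0/58 mod 59. 58⁻¹ ≡ 58 (mod 59) since 58·58 = 3364 ≡ 1, so λ ≡ 0.
  x = λ² - 43 - 42 = 0 - 85 ≡ 33; y = λ·(43 - 33) - 15 ≡ 44. → (33, 44)
6P: (33, 44) + (42, 15). λ = (15 - 44)/(42 - 33) ≡ 30/9 mod 59. 9⁻¹ ≡ 46 (mod 59), so λ ≡ 23.
  x = λ² - 33 - 42 = 529 - 75 ≡ 41; y = λ·(33 - 41) - 44 ≡ 8. → (41, 8)

(41, 8)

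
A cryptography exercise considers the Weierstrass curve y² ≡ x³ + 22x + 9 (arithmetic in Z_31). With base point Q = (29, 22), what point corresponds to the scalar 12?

Repeated addition: build up to 12Q.
2Q: tangent at (29, 22): λ = (3·29² + 22)/(2·22) ≡ 3/13. 13⁻¹ ≡ 12 (mod 31) since 13·12 = 156 ≡ 1, so λ ≡ 3·12 ≡ 5.
  x = λ² - 29 - 29 = 25 - 58 ≡ 29; y = λ·(29 - 29) - 22 ≡ 9. → (29, 9)
3Q: (29, 9) + (29, 22): same x and y₁ ≡ -y₂, so the sum is O.
4Q: O + (29, 22) = (29, 22) (identity).
5Q: tangent at (29, 22): λ = (3·29² + 22)/(2·22) ≡ 3/13. 13⁻¹ ≡ 12 (mod 31), so λ ≡ 3·12 ≡ 5.
  x = λ² - 29 - 29 = 25 - 58 ≡ 29; y = λ·(29 - 29) - 22 ≡ 9. → (29, 9)
6Q: (29, 9) + (29, 22): same x and y₁ ≡ -y₂, so the sum is O.
7Q: O + (29, 22) = (29, 22) (identity).
8Q: tangent at (29, 22): λ = (3·29² + 22)/(2·22) ≡ 3/13. 13⁻¹ ≡ 12 (mod 31), so λ ≡ 3·12 ≡ 5.
  x = λ² - 29 - 29 = 25 - 58 ≡ 29; y = λ·(29 - 29) - 22 ≡ 9. → (29, 9)
9Q: (29, 9) + (29, 22): same x and y₁ ≡ -y₂, so the sum is O.
10Q: O + (29, 22) = (29, 22) (identity).
11Q: tangent at (29, 22): λ = (3·29² + 22)/(2·22) ≡ 3/13. 13⁻¹ ≡ 12 (mod 31), so λ ≡ 3·12 ≡ 5.
  x = λ² - 29 - 29 = 25 - 58 ≡ 29; y = λ·(29 - 29) - 22 ≡ 9. → (29, 9)
12Q: (29, 9) + (29, 22): same x and y₁ ≡ -y₂, so the sum is O.

O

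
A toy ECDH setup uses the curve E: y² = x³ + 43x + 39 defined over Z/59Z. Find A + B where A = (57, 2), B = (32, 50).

(57, 2) + (32, 50). λ = (50 - 2)/(32 - 57) ≡ 48/34 mod 59. 34⁻¹ ≡ 33 (mod 59), so λ ≡ 50.
  x = λ² - 57 - 32 = 2500 - 89 ≡ 51; y = λ·(57 - 51) - 2 ≡ 3. → (51, 3)

(51, 3)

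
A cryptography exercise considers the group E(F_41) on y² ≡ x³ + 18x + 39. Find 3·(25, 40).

Write G = (25, 40).
Repeated addition: build up to 3G.
2G: tangent at (25, 40): λ = (3·25² + 18)/(2·40) ≡ 7/39. 39⁻¹ ≡ 20 (mod 41) since 39·20 = 780 ≡ 1, so λ ≡ 7·20 ≡ 17.
  x = λ² - 25 - 25 = 289 - 50 ≡ 34; y = λ·(25 - 34) - 40 ≡ 12. → (34, 12)
3G: (34, 12) + (25, 40). λ = (40 - 12)/(25 - 34) ≡ 28/32 mod 41. 32⁻¹ ≡ 9 (mod 41), so λ ≡ 6.
  x = λ² - 34 - 25 = 36 - 59 ≡ 18; y = λ·(34 - 18) - 12 ≡ 2. → (18, 2)

(18, 2)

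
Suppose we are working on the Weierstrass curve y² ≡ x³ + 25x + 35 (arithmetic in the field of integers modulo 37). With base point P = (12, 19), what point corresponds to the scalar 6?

(12, 18)

Double-and-add on 6 = (110)₂. Start with P = (12, 19) for the leading 1-bit.
double: tangent at (12, 19): λ = (3·12² + 25)/(2·19) ≡ 13/1. 1⁻¹ ≡ 1 (mod 37) since 1·1 = 1 ≡ 1, so λ ≡ 13·1 ≡ 13.
  x = λ² - 12 - 12 = 169 - 24 ≡ 34; y = λ·(12 - 34) - 19 ≡ 28. → (34, 28)
add P: (34, 28) + (12, 19). λ = (19 - 28)/(12 - 34) ≡ 28/15 mod 37. 15⁻¹ ≡ 5 (mod 37), so λ ≡ 29.
  x = λ² - 34 - 12 = 841 - 46 ≡ 18; y = λ·(34 - 18) - 28 ≡ 29. → (18, 29)
double: tangent at (18, 29): λ = (3·18² + 25)/(2·29) ≡ 35/21. 21⁻¹ ≡ 30 (mod 37) since 21·30 = 630 ≡ 1, so λ ≡ 35·30 ≡ 14.
  x = λ² - 18 - 18 = 196 - 36 ≡ 12; y = λ·(18 - 12) - 29 ≡ 18. → (12, 18)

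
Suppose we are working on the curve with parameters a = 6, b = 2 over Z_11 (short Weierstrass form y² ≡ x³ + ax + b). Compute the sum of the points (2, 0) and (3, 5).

(2, 0) + (3, 5). λ = (5 - 0)/(3 - 2) ≡ 5/1 mod 11. 1⁻¹ ≡ 1 (mod 11), so λ ≡ 5.
  x = λ² - 2 - 3 = 25 - 5 ≡ 9; y = λ·(2 - 9) - 0 ≡ 9. → (9, 9)

(9, 9)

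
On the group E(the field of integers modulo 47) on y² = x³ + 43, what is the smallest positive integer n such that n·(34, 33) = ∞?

2P: tangent at (34, 33): λ = (3·34² + 0)/(2·33) ≡ 37/19. 19⁻¹ ≡ 5 (mod 47) since 19·5 = 95 ≡ 1, so λ ≡ 37·5 ≡ 44.
  x = λ² - 34 - 34 = 1936 - 68 ≡ 35; y = λ·(34 - 35) - 33 ≡ 17. → (35, 17)
3P: (35, 17) + (34, 33). λ = (33 - 17)/(34 - 35) ≡ 16/46 mod 47. 46⁻¹ ≡ 46 (mod 47), so λ ≡ 31.
  x = λ² - 35 - 34 = 961 - 69 ≡ 46; y = λ·(35 - 46) - 17 ≡ 18. → (46, 18)
4P: (46, 18) + (34, 33). λ = (33 - 18)/(34 - 46) ≡ 15/35 mod 47. 35⁻¹ ≡ 43 (mod 47) since 35·43 = 1505 ≡ 1, so λ ≡ 34.
  x = λ² - 46 - 34 = 1156 - 80 ≡ 42; y = λ·(46 - 42) - 18 ≡ 24. → (42, 24)
5P: (42, 24) + (34, 33). λ = (33 - 24)/(34 - 42) ≡ 9/39 mod 47. 39⁻¹ ≡ 41 (mod 47) since 39·41 = 1599 ≡ 1, so λ ≡ 40.
  x = λ² - 42 - 34 = 1600 - 76 ≡ 20; y = λ·(42 - 20) - 24 ≡ 10. → (20, 10)
6P: (20, 10) + (34, 33). λ = (33 - 10)/(34 - 20) ≡ 23/14 mod 47. 14⁻¹ ≡ 37 (mod 47) since 14·37 = 518 ≡ 1, so λ ≡ 5.
  x = λ² - 20 - 34 = 25 - 54 ≡ 18; y = λ·(20 - 18) - 10 ≡ 0. → (18, 0)
7P: (18, 0) + (34, 33). λ = (33 - 0)/(34 - 18) ≡ 33/16 mod 47. 16⁻¹ ≡ 3 (mod 47) since 16·3 = 48 ≡ 1, so λ ≡ 5.
  x = λ² - 18 - 34 = 25 - 52 ≡ 20; y = λ·(18 - 20) - 0 ≡ 37. → (20, 37)
8P: (20, 37) + (34, 33). λ = (33 - 37)/(34 - 20) ≡ 43/14 mod 47. 14⁻¹ ≡ 37 (mod 47), so λ ≡ 40.
  x = λ² - 20 - 34 = 1600 - 54 ≡ 42; y = λ·(20 - 42) - 37 ≡ 23. → (42, 23)
9P: (42, 23) + (34, 33). λ = (33 - 23)/(34 - 42) ≡ 10/39 mod 47. 39⁻¹ ≡ 41 (mod 47) since 39·41 = 1599 ≡ 1, so λ ≡ 34.
  x = λ² - 42 - 34 = 1156 - 76 ≡ 46; y = λ·(42 - 46) - 23 ≡ 29. → (46, 29)
10P: (46, 29) + (34, 33). λ = (33 - 29)/(34 - 46) ≡ 4/35 mod 47. 35⁻¹ ≡ 43 (mod 47) since 35·43 = 1505 ≡ 1, so λ ≡ 31.
  x = λ² - 46 - 34 = 961 - 80 ≡ 35; y = λ·(46 - 35) - 29 ≡ 30. → (35, 30)
11P: (35, 30) + (34, 33). λ = (33 - 30)/(34 - 35) ≡ 3/46 mod 47. 46⁻¹ ≡ 46 (mod 47), so λ ≡ 44.
  x = λ² - 35 - 34 = 1936 - 69 ≡ 34; y = λ·(35 - 34) - 30 ≡ 14. → (34, 14)
12P: (34, 14) + (34, 33): same x and y₁ ≡ -y₂, so the sum is ∞.
12P = ∞, so the order is 12.

12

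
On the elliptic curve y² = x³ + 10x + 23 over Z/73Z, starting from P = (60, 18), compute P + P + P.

Repeated addition: build up to 3P.
2P: tangent at (60, 18): λ = (3·60² + 10)/(2·18) ≡ 6/36. 36⁻¹ ≡ 71 (mod 73), so λ ≡ 6·71 ≡ 61.
  x = λ² - 60 - 60 = 3721 - 120 ≡ 24; y = λ·(60 - 24) - 18 ≡ 61. → (24, 61)
3P: (24, 61) + (60, 18). λ = (18 - 61)/(60 - 24) ≡ 30/36 mod 73. 36⁻¹ ≡ 71 (mod 73), so λ ≡ 13.
  x = λ² - 24 - 60 = 169 - 84 ≡ 12; y = λ·(24 - 12) - 61 ≡ 22. → (12, 22)

(12, 22)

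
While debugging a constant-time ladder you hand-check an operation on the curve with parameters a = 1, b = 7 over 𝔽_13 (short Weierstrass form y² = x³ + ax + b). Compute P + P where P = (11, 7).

tangent at (11, 7): λ = (3·11² + 1)/(2·7) ≡ 0/1. 1⁻¹ ≡ 1 (mod 13) since 1·1 = 1 ≡ 1, so λ ≡ 0·1 ≡ 0.
  x = λ² - 11 - 11 = 0 - 22 ≡ 4; y = λ·(11 - 4) - 7 ≡ 6. → (4, 6)

(4, 6)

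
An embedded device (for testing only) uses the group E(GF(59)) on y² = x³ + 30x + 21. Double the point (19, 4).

tangent at (19, 4): λ = (3·19² + 30)/(2·4) ≡ 51/8. 8⁻¹ ≡ 37 (mod 59) since 8·37 = 296 ≡ 1, so λ ≡ 51·37 ≡ 58.
  x = λ² - 19 - 19 = 3364 - 38 ≡ 22; y = λ·(19 - 22) - 4 ≡ 58. → (22, 58)

(22, 58)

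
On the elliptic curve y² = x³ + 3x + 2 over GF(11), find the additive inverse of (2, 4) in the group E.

(2, 7)

-(2, 4) = (2, -4 mod 11) = (2, 7).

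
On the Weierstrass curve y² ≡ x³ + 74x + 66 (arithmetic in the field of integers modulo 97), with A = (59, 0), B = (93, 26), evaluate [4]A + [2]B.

First 4A:
Repeated addition: build up to 4A.
2A: (59, 0) + (59, 0): same x and y₁ ≡ -y₂, so the sum is the point at infinity.
3A: the point at infinity + (59, 0) = (59, 0) (identity).
4A: (59, 0) + (59, 0): same x and y₁ ≡ -y₂, so the sum is the point at infinity.
4A = the point at infinity.
Next 2B:
Repeated addition: build up to 2B.
2B: tangent at (93, 26): λ = (3·93² + 74)/(2·26) ≡ 25/52. 52⁻¹ ≡ 28 (mod 97), so λ ≡ 25·28 ≡ 21.
  x = λ² - 93 - 93 = 441 - 186 ≡ 61; y = λ·(93 - 61) - 26 ≡ 64. → (61, 64)
2B = (61, 64).
Finally 4A + 2B:
the point at infinity + (61, 64) = (61, 64) (identity).

(61, 64)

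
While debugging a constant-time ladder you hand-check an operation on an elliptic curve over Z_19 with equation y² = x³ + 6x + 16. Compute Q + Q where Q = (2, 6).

(3, 2)

tangent at (2, 6): λ = (3·2² + 6)/(2·6) ≡ 18/12. 12⁻¹ ≡ 8 (mod 19), so λ ≡ 18·8 ≡ 11.
  x = λ² - 2 - 2 = 121 - 4 ≡ 3; y = λ·(2 - 3) - 6 ≡ 2. → (3, 2)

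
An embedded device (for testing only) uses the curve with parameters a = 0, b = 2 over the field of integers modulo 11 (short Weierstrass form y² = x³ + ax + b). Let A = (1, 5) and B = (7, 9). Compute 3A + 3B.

First 3A:
Repeated addition: build up to 3A.
2A: tangent at (1, 5): λ = (3·1² + 0)/(2·5) ≡ 3/10. 10⁻¹ ≡ 10 (mod 11), so λ ≡ 3·10 ≡ 8.
  x = λ² - 1 - 1 = 64 - 2 ≡ 7; y = λ·(1 - 7) - 5 ≡ 2. → (7, 2)
3A: (7, 2) + (1, 5). λ = (5 - 2)/(1 - 7) ≡ 3/5 mod 11. 5⁻¹ ≡ 9 (mod 11) since 5·9 = 45 ≡ 1, so λ ≡ 5.
  x = λ² - 7 - 1 = 25 - 8 ≡ 6; y = λ·(7 - 6) - 2 ≡ 3. → (6, 3)
3A = (6, 3).
Next 3B:
Repeated addition: build up to 3B.
2B: tangent at (7, 9): λ = (3·7² + 0)/(2·9) ≡ 4/7. 7⁻¹ ≡ 8 (mod 11) since 7·8 = 56 ≡ 1, so λ ≡ 4·8 ≡ 10.
  x = λ² - 7 - 7 = 100 - 14 ≡ 9; y = λ·(7 - 9) - 9 ≡ 4. → (9, 4)
3B: (9, 4) + (7, 9). λ = (9 - 4)/(7 - 9) ≡ 5/9 mod 11. 9⁻¹ ≡ 5 (mod 11), so λ ≡ 3.
  x = λ² - 9 - 7 = 9 - 16 ≡ 4; y = λ·(9 - 4) - 4 ≡ 0. → (4, 0)
3B = (4, 0).
Finally 3A + 3B:
(6, 3) + (4, 0). λ = (0 - 3)/(4 - 6) ≡ 8/9 mod 11. 9⁻¹ ≡ 5 (mod 11), so λ ≡ 7.
  x = λ² - 6 - 4 = 49 - 10 ≡ 6; y = λ·(6 - 6) - 3 ≡ 8. → (6, 8)

(6, 8)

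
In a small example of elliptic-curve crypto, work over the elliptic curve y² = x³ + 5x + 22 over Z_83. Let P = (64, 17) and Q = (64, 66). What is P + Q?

The two points share x = 64 and their y-coordinates satisfy 17 + 66 ≡ 0 (mod 83), so they are inverses. Their sum is 𝒪.

O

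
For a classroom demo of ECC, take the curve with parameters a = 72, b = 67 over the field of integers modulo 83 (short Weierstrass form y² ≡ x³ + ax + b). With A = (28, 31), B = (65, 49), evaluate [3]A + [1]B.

First 3A:
Repeated addition: build up to 3A.
2A: tangent at (28, 31): λ = (3·28² + 72)/(2·31) ≡ 17/62. 62⁻¹ ≡ 79 (mod 83), so λ ≡ 17·79 ≡ 15.
  x = λ² - 28 - 28 = 225 - 56 ≡ 3; y = λ·(28 - 3) - 31 ≡ 12. → (3, 12)
3A: (3, 12) + (28, 31). λ = (31 - 12)/(28 - 3) ≡ 19/25 mod 83. 25⁻¹ ≡ 10 (mod 83), so λ ≡ 24.
  x = λ² - 3 - 28 = 576 - 31 ≡ 47; y = λ·(3 - 47) - 12 ≡ 11. → (47, 11)
3A = (47, 11).
Finally 3A + B:
(47, 11) + (65, 49). λ = (49 - 11)/(65 - 47) ≡ 38/18 mod 83. 18⁻¹ ≡ 60 (mod 83), so λ ≡ 39.
  x = λ² - 47 - 65 = 1521 - 112 ≡ 81; y = λ·(47 - 81) - 11 ≡ 74. → (81, 74)

(81, 74)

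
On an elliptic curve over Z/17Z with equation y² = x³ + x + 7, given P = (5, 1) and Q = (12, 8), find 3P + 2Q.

(5, 16)

First 3P:
Repeated addition: build up to 3P.
2P: tangent at (5, 1): λ = (3·5² + 1)/(2·1) ≡ 8/2. 2⁻¹ ≡ 9 (mod 17) since 2·9 = 18 ≡ 1, so λ ≡ 8·9 ≡ 4.
  x = λ² - 5 - 5 = 16 - 10 ≡ 6; y = λ·(5 - 6) - 1 ≡ 12. → (6, 12)
3P: (6, 12) + (5, 1). λ = (1 - 12)/(5 - 6) ≡ 6/16 mod 17. 16⁻¹ ≡ 16 (mod 17), so λ ≡ 11.
  x = λ² - 6 - 5 = 121 - 11 ≡ 8; y = λ·(6 - 8) - 12 ≡ 0. → (8, 0)
3P = (8, 0).
Next 2Q:
Repeated addition: build up to 2Q.
2Q: tangent at (12, 8): λ = (3·12² + 1)/(2·8) ≡ 8/16. 16⁻¹ ≡ 16 (mod 17), so λ ≡ 8·16 ≡ 9.
  x = λ² - 12 - 12 = 81 - 24 ≡ 6; y = λ·(12 - 6) - 8 ≡ 12. → (6, 12)
2Q = (6, 12).
Finally 3P + 2Q:
(8, 0) + (6, 12). λ = (12 - 0)/(6 - 8) ≡ 12/15 mod 17. 15⁻¹ ≡ 8 (mod 17), so λ ≡ 11.
  x = λ² - 8 - 6 = 121 - 14 ≡ 5; y = λ·(8 - 5) - 0 ≡ 16. → (5, 16)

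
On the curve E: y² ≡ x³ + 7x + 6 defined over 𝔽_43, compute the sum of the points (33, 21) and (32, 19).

(25, 38)

(33, 21) + (32, 19). λ = (19 - 21)/(32 - 33) ≡ 41/42 mod 43. 42⁻¹ ≡ 42 (mod 43) since 42·42 = 1764 ≡ 1, so λ ≡ 2.
  x = λ² - 33 - 32 = 4 - 65 ≡ 25; y = λ·(33 - 25) - 21 ≡ 38. → (25, 38)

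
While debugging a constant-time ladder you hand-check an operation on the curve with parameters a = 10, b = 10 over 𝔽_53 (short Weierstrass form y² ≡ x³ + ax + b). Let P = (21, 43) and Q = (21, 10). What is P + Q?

The two points share x = 21 and their y-coordinates satisfy 43 + 10 ≡ 0 (mod 53), so they are inverses. Their sum is ∞.

O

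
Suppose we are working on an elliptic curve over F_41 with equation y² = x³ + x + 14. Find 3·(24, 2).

Write P = (24, 2).
Repeated addition: build up to 3P.
2P: tangent at (24, 2): λ = (3·24² + 1)/(2·2) ≡ 7/4. 4⁻¹ ≡ 31 (mod 41) since 4·31 = 124 ≡ 1, so λ ≡ 7·31 ≡ 12.
  x = λ² - 24 - 24 = 144 - 48 ≡ 14; y = λ·(24 - 14) - 2 ≡ 36. → (14, 36)
3P: (14, 36) + (24, 2). λ = (2 - 36)/(24 - 14) ≡ 7/10 mod 41. 10⁻¹ ≡ 37 (mod 41), so λ ≡ 13.
  x = λ² - 14 - 24 = 169 - 38 ≡ 8; y = λ·(14 - 8) - 36 ≡ 1. → (8, 1)

(8, 1)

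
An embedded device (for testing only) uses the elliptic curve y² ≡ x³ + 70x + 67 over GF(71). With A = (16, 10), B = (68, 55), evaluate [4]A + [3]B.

(42, 29)

First 4A:
Repeated addition: build up to 4A.
2A: tangent at (16, 10): λ = (3·16² + 70)/(2·10) ≡ 57/20. 20⁻¹ ≡ 32 (mod 71), so λ ≡ 57·32 ≡ 49.
  x = λ² - 16 - 16 = 2401 - 32 ≡ 26; y = λ·(16 - 26) - 10 ≡ 68. → (26, 68)
3A: (26, 68) + (16, 10). λ = (10 - 68)/(16 - 26) ≡ 13/61 mod 71. 61⁻¹ ≡ 7 (mod 71), so λ ≡ 20.
  x = λ² - 26 - 16 = 400 - 42 ≡ 3; y = λ·(26 - 3) - 68 ≡ 37. → (3, 37)
4A: (3, 37) + (16, 10). λ = (10 - 37)/(16 - 3) ≡ 44/13 mod 71. 13⁻¹ ≡ 11 (mod 71), so λ ≡ 58.
  x = λ² - 3 - 16 = 3364 - 19 ≡ 8; y = λ·(3 - 8) - 37 ≡ 28. → (8, 28)
4A = (8, 28).
Next 3B:
Repeated addition: build up to 3B.
2B: tangent at (68, 55): λ = (3·68² + 70)/(2·55) ≡ 26/39. 39⁻¹ ≡ 51 (mod 71), so λ ≡ 26·51 ≡ 48.
  x = λ² - 68 - 68 = 2304 - 136 ≡ 38; y = λ·(68 - 38) - 55 ≡ 36. → (38, 36)
3B: (38, 36) + (68, 55). λ = (55 - 36)/(68 - 38) ≡ 19/30 mod 71. 30⁻¹ ≡ 45 (mod 71) since 30·45 = 1350 ≡ 1, so λ ≡ 3.
  x = λ² - 38 - 68 = 9 - 106 ≡ 45; y = λ·(38 - 45) - 36 ≡ 14. → (45, 14)
3B = (45, 14).
Finally 4A + 3B:
(8, 28) + (45, 14). λ = (14 - 28)/(45 - 8) ≡ 57/37 mod 71. 37⁻¹ ≡ 48 (mod 71), so λ ≡ 38.
  x = λ² - 8 - 45 = 1444 - 53 ≡ 42; y = λ·(8 - 42) - 28 ≡ 29. → (42, 29)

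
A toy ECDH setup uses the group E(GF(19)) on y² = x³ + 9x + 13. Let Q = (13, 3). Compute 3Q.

Repeated addition: build up to 3Q.
2Q: tangent at (13, 3): λ = (3·13² + 9)/(2·3) ≡ 3/6. 6⁻¹ ≡ 16 (mod 19), so λ ≡ 3·16 ≡ 10.
  x = λ² - 13 - 13 = 100 - 26 ≡ 17; y = λ·(13 - 17) - 3 ≡ 14. → (17, 14)
3Q: (17, 14) + (13, 3). λ = (3 - 14)/(13 - 17) ≡ 8/15 mod 19. 15⁻¹ ≡ 14 (mod 19) since 15·14 = 210 ≡ 1, so λ ≡ 17.
  x = λ² - 17 - 13 = 289 - 30 ≡ 12; y = λ·(17 - 12) - 14 ≡ 14. → (12, 14)

(12, 14)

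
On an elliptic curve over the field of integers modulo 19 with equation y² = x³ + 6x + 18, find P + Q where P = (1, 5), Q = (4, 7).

(6, 17)

(1, 5) + (4, 7). λ = (7 - 5)/(4 - 1) ≡ 2/3 mod 19. 3⁻¹ ≡ 13 (mod 19), so λ ≡ 7.
  x = λ² - 1 - 4 = 49 - 5 ≡ 6; y = λ·(1 - 6) - 5 ≡ 17. → (6, 17)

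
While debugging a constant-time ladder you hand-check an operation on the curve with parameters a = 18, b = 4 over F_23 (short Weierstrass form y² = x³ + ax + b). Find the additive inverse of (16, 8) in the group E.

-(16, 8) = (16, -8 mod 23) = (16, 15).

(16, 15)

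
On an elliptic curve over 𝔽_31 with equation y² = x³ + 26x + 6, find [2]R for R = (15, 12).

(9, 16)

tangent at (15, 12): λ = (3·15² + 26)/(2·12) ≡ 19/24. 24⁻¹ ≡ 22 (mod 31) since 24·22 = 528 ≡ 1, so λ ≡ 19·22 ≡ 15.
  x = λ² - 15 - 15 = 225 - 30 ≡ 9; y = λ·(15 - 9) - 12 ≡ 16. → (9, 16)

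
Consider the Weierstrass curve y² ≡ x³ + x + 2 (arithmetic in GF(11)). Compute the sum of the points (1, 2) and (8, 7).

(1, 2) + (8, 7). λ = (7 - 2)/(8 - 1) ≡ 5/7 mod 11. 7⁻¹ ≡ 8 (mod 11), so λ ≡ 7.
  x = λ² - 1 - 8 = 49 - 9 ≡ 7; y = λ·(1 - 7) - 2 ≡ 0. → (7, 0)

(7, 0)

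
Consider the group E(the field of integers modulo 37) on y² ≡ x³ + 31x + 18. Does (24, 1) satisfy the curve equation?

no

y² = 1² ≡ 1; x³ + 31x + 18 = 14586 ≡ 8 (mod 37). 1 ≠ 8.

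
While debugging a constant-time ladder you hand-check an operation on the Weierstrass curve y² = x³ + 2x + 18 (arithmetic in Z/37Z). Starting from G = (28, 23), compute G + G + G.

Repeated addition: build up to 3G.
2G: tangent at (28, 23): λ = (3·28² + 2)/(2·23) ≡ 23/9. 9⁻¹ ≡ 33 (mod 37) since 9·33 = 297 ≡ 1, so λ ≡ 23·33 ≡ 19.
  x = λ² - 28 - 28 = 361 - 56 ≡ 9; y = λ·(28 - 9) - 23 ≡ 5. → (9, 5)
3G: (9, 5) + (28, 23). λ = (23 - 5)/(28 - 9) ≡ 18/19 mod 37. 19⁻¹ ≡ 2 (mod 37) since 19·2 = 38 ≡ 1, so λ ≡ 36.
  x = λ² - 9 - 28 = 1296 - 37 ≡ 1; y = λ·(9 - 1) - 5 ≡ 24. → (1, 24)

(1, 24)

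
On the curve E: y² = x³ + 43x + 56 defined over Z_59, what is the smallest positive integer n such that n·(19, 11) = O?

2P: tangent at (19, 11): λ = (3·19² + 43)/(2·11) ≡ 5/22. 22⁻¹ ≡ 51 (mod 59), so λ ≡ 5·51 ≡ 19.
  x = λ² - 19 - 19 = 361 - 38 ≡ 28; y = λ·(19 - 28) - 11 ≡ 54. → (28, 54)
3P: (28, 54) + (19, 11). λ = (11 - 54)/(19 - 28) ≡ 16/50 mod 59. 50⁻¹ ≡ 13 (mod 59), so λ ≡ 31.
  x = λ² - 28 - 19 = 961 - 47 ≡ 29; y = λ·(28 - 29) - 54 ≡ 33. → (29, 33)
4P: (29, 33) + (19, 11). λ = (11 - 33)/(19 - 29) ≡ 37/49 mod 59. 49⁻¹ ≡ 53 (mod 59), so λ ≡ 14.
  x = λ² - 29 - 19 = 196 - 48 ≡ 30; y = λ·(29 - 30) - 33 ≡ 12. → (30, 12)
5P: (30, 12) + (19, 11). λ = (11 - 12)/(19 - 30) ≡ 58/48 mod 59. 48⁻¹ ≡ 16 (mod 59), so λ ≡ 43.
  x = λ² - 30 - 19 = 1849 - 49 ≡ 30; y = λ·(30 - 30) - 12 ≡ 47. → (30, 47)
6P: (30, 47) + (19, 11). λ = (11 - 47)/(19 - 30) ≡ 23/48 mod 59. 48⁻¹ ≡ 16 (mod 59) since 48·16 = 768 ≡ 1, so λ ≡ 14.
  x = λ² - 30 - 19 = 196 - 49 ≡ 29; y = λ·(30 - 29) - 47 ≡ 26. → (29, 26)
7P: (29, 26) + (19, 11). λ = (11 - 26)/(19 - 29) ≡ 44/49 mod 59. 49⁻¹ ≡ 53 (mod 59), so λ ≡ 31.
  x = λ² - 29 - 19 = 961 - 48 ≡ 28; y = λ·(29 - 28) - 26 ≡ 5. → (28, 5)
8P: (28, 5) + (19, 11). λ = (11 - 5)/(19 - 28) ≡ 6/50 mod 59. 50⁻¹ ≡ 13 (mod 59) since 50·13 = 650 ≡ 1, so λ ≡ 19.
  x = λ² - 28 - 19 = 361 - 47 ≡ 19; y = λ·(28 - 19) - 5 ≡ 48. → (19, 48)
9P: (19, 48) + (19, 11): same x and y₁ ≡ -y₂, so the sum is O.
9P = O, so the order is 9.

9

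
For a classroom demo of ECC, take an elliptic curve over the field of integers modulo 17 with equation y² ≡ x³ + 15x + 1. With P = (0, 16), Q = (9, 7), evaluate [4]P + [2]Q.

First 4P:
Double-and-add on 4 = (100)₂. Start with P = (0, 16) for the leading 1-bit.
double: tangent at (0, 16): λ = (3·0² + 15)/(2·16) ≡ 15/15. 15⁻¹ ≡ 8 (mod 17) since 15·8 = 120 ≡ 1, so λ ≡ 15·8 ≡ 1.
  x = λ² - 0 - 0 = 1 - 0 ≡ 1; y = λ·(0 - 1) - 16 ≡ 0. → (1, 0)
double: (1, 0) + (1, 0): same x and y₁ ≡ -y₂, so the sum is 𝒪.
4P = 𝒪.
Next 2Q:
Repeated addition: build up to 2Q.
2Q: tangent at (9, 7): λ = (3·9² + 15)/(2·7) ≡ 3/14. 14⁻¹ ≡ 11 (mod 17) since 14·11 = 154 ≡ 1, so λ ≡ 3·11 ≡ 16.
  x = λ² - 9 - 9 = 256 - 18 ≡ 0; y = λ·(9 - 0) - 7 ≡ 1. → (0, 1)
2Q = (0, 1).
Finally 4P + 2Q:
𝒪 + (0, 1) = (0, 1) (identity).

(0, 1)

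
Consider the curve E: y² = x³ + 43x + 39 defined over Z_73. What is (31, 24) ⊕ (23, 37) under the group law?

(57, 0)

(31, 24) + (23, 37). λ = (37 - 24)/(23 - 31) ≡ 13/65 mod 73. 65⁻¹ ≡ 9 (mod 73) since 65·9 = 585 ≡ 1, so λ ≡ 44.
  x = λ² - 31 - 23 = 1936 - 54 ≡ 57; y = λ·(31 - 57) - 24 ≡ 0. → (57, 0)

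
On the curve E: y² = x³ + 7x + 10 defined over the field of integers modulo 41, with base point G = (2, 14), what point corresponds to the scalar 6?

(33, 37)

Repeated addition: build up to 6G.
2G: tangent at (2, 14): λ = (3·2² + 7)/(2·14) ≡ 19/28. 28⁻¹ ≡ 22 (mod 41), so λ ≡ 19·22 ≡ 8.
  x = λ² - 2 - 2 = 64 - 4 ≡ 19; y = λ·(2 - 19) - 14 ≡ 14. → (19, 14)
3G: (19, 14) + (2, 14). λ = (14 - 14)/(2 - 19) ≡ 0/24 mod 41. 24⁻¹ ≡ 12 (mod 41), so λ ≡ 0.
  x = λ² - 19 - 2 = 0 - 21 ≡ 20; y = λ·(19 - 20) - 14 ≡ 27. → (20, 27)
4G: (20, 27) + (2, 14). λ = (14 - 27)/(2 - 20) ≡ 28/23 mod 41. 23⁻¹ ≡ 25 (mod 41), so λ ≡ 3.
  x = λ² - 20 - 2 = 9 - 22 ≡ 28; y = λ·(20 - 28) - 27 ≡ 31. → (28, 31)
5G: (28, 31) + (2, 14). λ = (14 - 31)/(2 - 28) ≡ 24/15 mod 41. 15⁻¹ ≡ 11 (mod 41), so λ ≡ 18.
  x = λ² - 28 - 2 = 324 - 30 ≡ 7; y = λ·(28 - 7) - 31 ≡ 19. → (7, 19)
6G: (7, 19) + (2, 14). λ = (14 - 19)/(2 - 7) ≡ 36/36 mod 41. 36⁻¹ ≡ 8 (mod 41) since 36·8 = 288 ≡ 1, so λ ≡ 1.
  x = λ² - 7 - 2 = 1 - 9 ≡ 33; y = λ·(7 - 33) - 19 ≡ 37. → (33, 37)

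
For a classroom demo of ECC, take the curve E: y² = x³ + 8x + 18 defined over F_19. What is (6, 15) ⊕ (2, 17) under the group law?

(16, 9)

(6, 15) + (2, 17). λ = (17 - 15)/(2 - 6) ≡ 2/15 mod 19. 15⁻¹ ≡ 14 (mod 19), so λ ≡ 9.
  x = λ² - 6 - 2 = 81 - 8 ≡ 16; y = λ·(6 - 16) - 15 ≡ 9. → (16, 9)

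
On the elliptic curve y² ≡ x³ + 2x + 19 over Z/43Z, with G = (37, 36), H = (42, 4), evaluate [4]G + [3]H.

First 4G:
Double-and-add on 4 = (100)₂. Start with G = (37, 36) for the leading 1-bit.
double: tangent at (37, 36): λ = (3·37² + 2)/(2·36) ≡ 24/29. 29⁻¹ ≡ 3 (mod 43), so λ ≡ 24·3 ≡ 29.
  x = λ² - 37 - 37 = 841 - 74 ≡ 36; y = λ·(37 - 36) - 36 ≡ 36. → (36, 36)
double: tangent at (36, 36): λ = (3·36² + 2)/(2·36) ≡ 20/29. 29⁻¹ ≡ 3 (mod 43), so λ ≡ 20·3 ≡ 17.
  x = λ² - 36 - 36 = 289 - 72 ≡ 2; y = λ·(36 - 2) - 36 ≡ 26. → (2, 26)
4G = (2, 26).
Next 3H:
Repeated addition: build up to 3H.
2H: tangent at (42, 4): λ = (3·42² + 2)/(2·4) ≡ 5/8. 8⁻¹ ≡ 27 (mod 43), so λ ≡ 5·27 ≡ 6.
  x = λ² - 42 - 42 = 36 - 84 ≡ 38; y = λ·(42 - 38) - 4 ≡ 20. → (38, 20)
3H: (38, 20) + (42, 4). λ = (4 - 20)/(42 - 38) ≡ 27/4 mod 43. 4⁻¹ ≡ 11 (mod 43), so λ ≡ 39.
  x = λ² - 38 - 42 = 1521 - 80 ≡ 22; y = λ·(38 - 22) - 20 ≡ 2. → (22, 2)
3H = (22, 2).
Finally 4G + 3H:
(2, 26) + (22, 2). λ = (2 - 26)/(22 - 2) ≡ 19/20 mod 43. 20⁻¹ ≡ 28 (mod 43), so λ ≡ 16.
  x = λ² - 2 - 22 = 256 - 24 ≡ 17; y = λ·(2 - 17) - 26 ≡ 35. → (17, 35)

(17, 35)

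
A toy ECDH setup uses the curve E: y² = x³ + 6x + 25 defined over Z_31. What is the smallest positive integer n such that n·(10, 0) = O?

2P: (10, 0) + (10, 0): same x and y₁ ≡ -y₂, so the sum is O.
2P = O, so the order is 2.

2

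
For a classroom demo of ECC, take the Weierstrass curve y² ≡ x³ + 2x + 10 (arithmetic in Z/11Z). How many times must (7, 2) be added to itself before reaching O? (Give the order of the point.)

4

2P: tangent at (7, 2): λ = (3·7² + 2)/(2·2) ≡ 6/4. 4⁻¹ ≡ 3 (mod 11), so λ ≡ 6·3 ≡ 7.
  x = λ² - 7 - 7 = 49 - 14 ≡ 2; y = λ·(7 - 2) - 2 ≡ 0. → (2, 0)
3P: (2, 0) + (7, 2). λ = (2 - 0)/(7 - 2) ≡ 2/5 mod 11. 5⁻¹ ≡ 9 (mod 11), so λ ≡ 7.
  x = λ² - 2 - 7 = 49 - 9 ≡ 7; y = λ·(2 - 7) - 0 ≡ 9. → (7, 9)
4P: (7, 9) + (7, 2): same x and y₁ ≡ -y₂, so the sum is O.
4P = O, so the order is 4.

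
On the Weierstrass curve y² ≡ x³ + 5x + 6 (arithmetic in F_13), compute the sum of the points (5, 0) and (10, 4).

(5, 0) + (10, 4). λ = (4 - 0)/(10 - 5) ≡ 4/5 mod 13. 5⁻¹ ≡ 8 (mod 13) since 5·8 = 40 ≡ 1, so λ ≡ 6.
  x = λ² - 5 - 10 = 36 - 15 ≡ 8; y = λ·(5 - 8) - 0 ≡ 8. → (8, 8)

(8, 8)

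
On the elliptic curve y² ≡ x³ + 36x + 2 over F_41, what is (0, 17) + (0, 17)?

tangent at (0, 17): λ = (3·0² + 36)/(2·17) ≡ 36/34. 34⁻¹ ≡ 35 (mod 41), so λ ≡ 36·35 ≡ 30.
  x = λ² - 0 - 0 = 900 - 0 ≡ 39; y = λ·(0 - 39) - 17 ≡ 2. → (39, 2)

(39, 2)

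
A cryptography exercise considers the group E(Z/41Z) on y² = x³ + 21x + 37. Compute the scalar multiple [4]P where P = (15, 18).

(12, 34)

Double-and-add on 4 = (100)₂. Start with P = (15, 18) for the leading 1-bit.
double: tangent at (15, 18): λ = (3·15² + 21)/(2·18) ≡ 40/36. 36⁻¹ ≡ 8 (mod 41) since 36·8 = 288 ≡ 1, so λ ≡ 40·8 ≡ 33.
  x = λ² - 15 - 15 = 1089 - 30 ≡ 34; y = λ·(15 - 34) - 18 ≡ 11. → (34, 11)
double: tangent at (34, 11): λ = (3·34² + 21)/(2·11) ≡ 4/22. 22⁻¹ ≡ 28 (mod 41), so λ ≡ 4·28 ≡ 30.
  x = λ² - 34 - 34 = 900 - 68 ≡ 12; y = λ·(34 - 12) - 11 ≡ 34. → (12, 34)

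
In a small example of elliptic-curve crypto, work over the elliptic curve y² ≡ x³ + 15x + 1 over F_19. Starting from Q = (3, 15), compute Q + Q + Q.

(5, 7)

Repeated addition: build up to 3Q.
2Q: tangent at (3, 15): λ = (3·3² + 15)/(2·15) ≡ 4/11. 11⁻¹ ≡ 7 (mod 19), so λ ≡ 4·7 ≡ 9.
  x = λ² - 3 - 3 = 81 - 6 ≡ 18; y = λ·(3 - 18) - 15 ≡ 2. → (18, 2)
3Q: (18, 2) + (3, 15). λ = (15 - 2)/(3 - 18) ≡ 13/4 mod 19. 4⁻¹ ≡ 5 (mod 19) since 4·5 = 20 ≡ 1, so λ ≡ 8.
  x = λ² - 18 - 3 = 64 - 21 ≡ 5; y = λ·(18 - 5) - 2 ≡ 7. → (5, 7)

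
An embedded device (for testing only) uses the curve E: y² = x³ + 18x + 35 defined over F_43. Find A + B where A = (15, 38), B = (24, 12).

(15, 38) + (24, 12). λ = (12 - 38)/(24 - 15) ≡ 17/9 mod 43. 9⁻¹ ≡ 24 (mod 43) since 9·24 = 216 ≡ 1, so λ ≡ 21.
  x = λ² - 15 - 24 = 441 - 39 ≡ 15; y = λ·(15 - 15) - 38 ≡ 5. → (15, 5)

(15, 5)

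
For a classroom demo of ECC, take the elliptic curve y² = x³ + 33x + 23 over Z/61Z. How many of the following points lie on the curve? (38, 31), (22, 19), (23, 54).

(38, 31): 31² ≡ 46, rhs ≡ 29 → off.
(22, 19): 19² ≡ 56, rhs ≡ 51 → off.
(23, 54): 54² ≡ 49, rhs ≡ 17 → off.

0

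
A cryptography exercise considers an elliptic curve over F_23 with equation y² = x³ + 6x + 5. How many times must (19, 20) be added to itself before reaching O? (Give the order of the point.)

9

2P: tangent at (19, 20): λ = (3·19² + 6)/(2·20) ≡ 8/17. 17⁻¹ ≡ 19 (mod 23), so λ ≡ 8·19 ≡ 14.
  x = λ² - 19 - 19 = 196 - 38 ≡ 20; y = λ·(19 - 20) - 20 ≡ 12. → (20, 12)
3P: (20, 12) + (19, 20). λ = (20 - 12)/(19 - 20) ≡ 8/22 mod 23. 22⁻¹ ≡ 22 (mod 23) since 22·22 = 484 ≡ 1, so λ ≡ 15.
  x = λ² - 20 - 19 = 225 - 39 ≡ 2; y = λ·(20 - 2) - 12 ≡ 5. → (2, 5)
4P: (2, 5) + (19, 20). λ = (20 - 5)/(19 - 2) ≡ 15/17 mod 23. 17⁻¹ ≡ 19 (mod 23) since 17·19 = 323 ≡ 1, so λ ≡ 9.
  x = λ² - 2 - 19 = 81 - 21 ≡ 14; y = λ·(2 - 14) - 5 ≡ 2. → (14, 2)
5P: (14, 2) + (19, 20). λ = (20 - 2)/(19 - 14) ≡ 18/5 mod 23. 5⁻¹ ≡ 14 (mod 23), so λ ≡ 22.
  x = λ² - 14 - 19 = 484 - 33 ≡ 14; y = λ·(14 - 14) - 2 ≡ 21. → (14, 21)
6P: (14, 21) + (19, 20). λ = (20 - 21)/(19 - 14) ≡ 22/5 mod 23. 5⁻¹ ≡ 14 (mod 23), so λ ≡ 9.
  x = λ² - 14 - 19 = 81 - 33 ≡ 2; y = λ·(14 - 2) - 21 ≡ 18. → (2, 18)
7P: (2, 18) + (19, 20). λ = (20 - 18)/(19 - 2) ≡ 2/17 mod 23. 17⁻¹ ≡ 19 (mod 23), so λ ≡ 15.
  x = λ² - 2 - 19 = 225 - 21 ≡ 20; y = λ·(2 - 20) - 18 ≡ 11. → (20, 11)
8P: (20, 11) + (19, 20). λ = (20 - 11)/(19 - 20) ≡ 9/22 mod 23. 22⁻¹ ≡ 22 (mod 23) since 22·22 = 484 ≡ 1, so λ ≡ 14.
  x = λ² - 20 - 19 = 196 - 39 ≡ 19; y = λ·(20 - 19) - 11 ≡ 3. → (19, 3)
9P: (19, 3) + (19, 20): same x and y₁ ≡ -y₂, so the sum is O.
9P = O, so the order is 9.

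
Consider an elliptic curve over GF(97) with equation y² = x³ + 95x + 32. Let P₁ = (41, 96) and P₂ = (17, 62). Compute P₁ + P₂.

(8, 72)

(41, 96) + (17, 62). λ = (62 - 96)/(17 - 41) ≡ 63/73 mod 97. 73⁻¹ ≡ 4 (mod 97) since 73·4 = 292 ≡ 1, so λ ≡ 58.
  x = λ² - 41 - 17 = 3364 - 58 ≡ 8; y = λ·(41 - 8) - 96 ≡ 72. → (8, 72)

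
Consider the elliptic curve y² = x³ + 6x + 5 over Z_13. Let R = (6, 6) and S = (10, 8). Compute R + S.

(6, 6) + (10, 8). λ = (8 - 6)/(10 - 6) ≡ 2/4 mod 13. 4⁻¹ ≡ 10 (mod 13), so λ ≡ 7.
  x = λ² - 6 - 10 = 49 - 16 ≡ 7; y = λ·(6 - 7) - 6 ≡ 0. → (7, 0)

(7, 0)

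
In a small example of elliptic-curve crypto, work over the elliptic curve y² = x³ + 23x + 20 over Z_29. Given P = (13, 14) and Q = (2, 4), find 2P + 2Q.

(25, 26)

First 2P:
Repeated addition: build up to 2P.
2P: tangent at (13, 14): λ = (3·13² + 23)/(2·14) ≡ 8/28. 28⁻¹ ≡ 28 (mod 29), so λ ≡ 8·28 ≡ 21.
  x = λ² - 13 - 13 = 441 - 26 ≡ 9; y = λ·(13 - 9) - 14 ≡ 12. → (9, 12)
2P = (9, 12).
Next 2Q:
Repeated addition: build up to 2Q.
2Q: tangent at (2, 4): λ = (3·2² + 23)/(2·4) ≡ 6/8. 8⁻¹ ≡ 11 (mod 29), so λ ≡ 6·11 ≡ 8.
  x = λ² - 2 - 2 = 64 - 4 ≡ 2; y = λ·(2 - 2) - 4 ≡ 25. → (2, 25)
2Q = (2, 25).
Finally 2P + 2Q:
(9, 12) + (2, 25). λ = (25 - 12)/(2 - 9) ≡ 13/22 mod 29. 22⁻¹ ≡ 4 (mod 29), so λ ≡ 23.
  x = λ² - 9 - 2 = 529 - 11 ≡ 25; y = λ·(9 - 25) - 12 ≡ 26. → (25, 26)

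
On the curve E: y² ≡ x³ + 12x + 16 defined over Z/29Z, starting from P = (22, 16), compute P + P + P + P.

Double-and-add on 4 = (100)₂. Start with P = (22, 16) for the leading 1-bit.
double: tangent at (22, 16): λ = (3·22² + 12)/(2·16) ≡ 14/3. 3⁻¹ ≡ 10 (mod 29), so λ ≡ 14·10 ≡ 24.
  x = λ² - 22 - 22 = 576 - 44 ≡ 10; y = λ·(22 - 10) - 16 ≡ 11. → (10, 11)
double: tangent at (10, 11): λ = (3·10² + 12)/(2·11) ≡ 22/22. 22⁻¹ ≡ 4 (mod 29), so λ ≡ 22·4 ≡ 1.
  x = λ² - 10 - 10 = 1 - 20 ≡ 10; y = λ·(10 - 10) - 11 ≡ 18. → (10, 18)

(10, 18)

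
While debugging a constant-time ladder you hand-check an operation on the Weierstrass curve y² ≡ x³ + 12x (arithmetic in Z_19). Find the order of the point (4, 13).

10

2P: tangent at (4, 13): λ = (3·4² + 12)/(2·13) ≡ 3/7. 7⁻¹ ≡ 11 (mod 19), so λ ≡ 3·11 ≡ 14.
  x = λ² - 4 - 4 = 196 - 8 ≡ 17; y = λ·(4 - 17) - 13 ≡ 14. → (17, 14)
3P: (17, 14) + (4, 13). λ = (13 - 14)/(4 - 17) ≡ 18/6 mod 19. 6⁻¹ ≡ 16 (mod 19), so λ ≡ 3.
  x = λ² - 17 - 4 = 9 - 21 ≡ 7; y = λ·(17 - 7) - 14 ≡ 16. → (7, 16)
4P: (7, 16) + (4, 13). λ = (13 - 16)/(4 - 7) ≡ 16/16 mod 19. 16⁻¹ ≡ 6 (mod 19), so λ ≡ 1.
  x = λ² - 7 - 4 = 1 - 11 ≡ 9; y = λ·(7 - 9) - 16 ≡ 1. → (9, 1)
5P: (9, 1) + (4, 13). λ = (13 - 1)/(4 - 9) ≡ 12/14 mod 19. 14⁻¹ ≡ 15 (mod 19) since 14·15 = 210 ≡ 1, so λ ≡ 9.
  x = λ² - 9 - 4 = 81 - 13 ≡ 11; y = λ·(9 - 11) - 1 ≡ 0. → (11, 0)
6P: (11, 0) + (4, 13). λ = (13 - 0)/(4 - 11) ≡ 13/12 mod 19. 12⁻¹ ≡ 8 (mod 19), so λ ≡ 9.
  x = λ² - 11 - 4 = 81 - 15 ≡ 9; y = λ·(11 - 9) - 0 ≡ 18. → (9, 18)
7P: (9, 18) + (4, 13). λ = (13 - 18)/(4 - 9) ≡ 14/14 mod 19. 14⁻¹ ≡ 15 (mod 19), so λ ≡ 1.
  x = λ² - 9 - 4 = 1 - 13 ≡ 7; y = λ·(9 - 7) - 18 ≡ 3. → (7, 3)
8P: (7, 3) + (4, 13). λ = (13 - 3)/(4 - 7) ≡ 10/16 mod 19. 16⁻¹ ≡ 6 (mod 19) since 16·6 = 96 ≡ 1, so λ ≡ 3.
  x = λ² - 7 - 4 = 9 - 11 ≡ 17; y = λ·(7 - 17) - 3 ≡ 5. → (17, 5)
9P: (17, 5) + (4, 13). λ = (13 - 5)/(4 - 17) ≡ 8/6 mod 19. 6⁻¹ ≡ 16 (mod 19), so λ ≡ 14.
  x = λ² - 17 - 4 = 196 - 21 ≡ 4; y = λ·(17 - 4) - 5 ≡ 6. → (4, 6)
10P: (4, 6) + (4, 13): same x and y₁ ≡ -y₂, so the sum is O.
10P = O, so the order is 10.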